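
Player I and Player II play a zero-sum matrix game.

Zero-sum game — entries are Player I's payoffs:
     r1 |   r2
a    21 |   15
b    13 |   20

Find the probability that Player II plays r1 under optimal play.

Row minima are 15 and 13, so Player I's maximin is 15; column maxima are 21 and 20, so Player II's minimax is 20. These differ, so the equilibrium is in mixed strategies.
Let Player II play r1 with probability q. Player I is indifferent when 21q + 15(1−q) = 13q + 20(1−q), giving q = 5/13.

5/13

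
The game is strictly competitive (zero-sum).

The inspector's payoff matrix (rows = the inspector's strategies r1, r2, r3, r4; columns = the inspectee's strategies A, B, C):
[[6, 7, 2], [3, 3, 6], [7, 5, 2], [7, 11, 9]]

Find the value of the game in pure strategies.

7

Row minima: 2, 3, 2, 7 → the inspector's maximin is 7.
Column maxima: 7, 11, 9 → the inspectee's minimax is 7.
They coincide at (r4, A), so the value is 7.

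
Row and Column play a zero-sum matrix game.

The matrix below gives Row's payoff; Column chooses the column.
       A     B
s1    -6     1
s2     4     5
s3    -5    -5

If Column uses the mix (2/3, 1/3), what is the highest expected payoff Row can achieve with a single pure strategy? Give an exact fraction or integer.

13/3

s1: (-6)·(2/3) + (1)·(1/3) = -11/3.
s2: (4)·(2/3) + (5)·(1/3) = 13/3.
s3: (-5)·(2/3) + (-5)·(1/3) = -5.
The best pure response is s2 with expected payoff 13/3.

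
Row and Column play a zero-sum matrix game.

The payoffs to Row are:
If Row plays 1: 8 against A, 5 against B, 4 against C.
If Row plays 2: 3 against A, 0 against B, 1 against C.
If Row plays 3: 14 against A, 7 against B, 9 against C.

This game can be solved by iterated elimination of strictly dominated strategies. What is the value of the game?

7

Column A is strictly dominated by B for Column (5<8, 0<3, 7<14); eliminate A.
Row 1 is strictly dominated by row 3 (7>5, 9>4); eliminate 1.
Row 2 is strictly dominated by row 3 (7>0, 9>1); eliminate 2.
Column C is strictly dominated by B for Column (7<9); eliminate C.
Only (3, B) remains, with payoff 7.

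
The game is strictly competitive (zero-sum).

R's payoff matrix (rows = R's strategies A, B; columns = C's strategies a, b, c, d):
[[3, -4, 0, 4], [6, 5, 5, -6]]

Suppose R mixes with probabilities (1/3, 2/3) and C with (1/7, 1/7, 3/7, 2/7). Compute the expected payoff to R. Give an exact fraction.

Against (1/7, 1/7, 3/7, 2/7), each row's expected payoff is A: 1; B: 2.
Taking the (1/3, 2/3)-weighted average: (1/3)·(1) + (2/3)·(2) = 5/3.

5/3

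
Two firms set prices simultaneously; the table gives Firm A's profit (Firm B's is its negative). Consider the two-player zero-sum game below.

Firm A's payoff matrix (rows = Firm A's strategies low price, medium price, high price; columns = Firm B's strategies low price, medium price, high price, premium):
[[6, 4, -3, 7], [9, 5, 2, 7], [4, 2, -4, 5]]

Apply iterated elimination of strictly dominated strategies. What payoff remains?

Column low price is strictly dominated by medium price for Firm B (4<6, 5<9, 2<4); eliminate low price.
Column premium is strictly dominated by medium price for Firm B (4<7, 5<7, 2<5); eliminate premium.
Column medium price is strictly dominated by high price for Firm B (-3<4, 2<5, -4<2); eliminate medium price.
Row high price is strictly dominated by row low price (-3>-4); eliminate high price.
Row low price is strictly dominated by row medium price (2>-3); eliminate low price.
Only (medium price, high price) remains, with payoff 2.

2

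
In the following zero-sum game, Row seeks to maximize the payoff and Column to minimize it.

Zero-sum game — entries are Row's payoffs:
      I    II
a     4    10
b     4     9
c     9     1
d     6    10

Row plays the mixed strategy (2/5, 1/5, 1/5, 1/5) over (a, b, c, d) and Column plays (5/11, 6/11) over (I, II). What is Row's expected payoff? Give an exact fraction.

Against (5/11, 6/11), each row's expected payoff is a: 80/11; b: 74/11; c: 51/11; d: 90/11.
Taking the (2/5, 1/5, 1/5, 1/5)-weighted average: (2/5)·(80/11) + (1/5)·(74/11) + (1/5)·(51/11) + (1/5)·(90/11) = 75/11.

75/11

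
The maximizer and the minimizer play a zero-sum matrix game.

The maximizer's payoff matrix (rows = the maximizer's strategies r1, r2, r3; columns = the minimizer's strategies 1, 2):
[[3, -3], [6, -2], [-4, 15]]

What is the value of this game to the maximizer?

82/27

Row r1 is strictly dominated by row r2, so the maximizer never plays it.
The remaining 2×2 game on (r2, r3) × (1, 2) has no saddle point. Let the maximizer play r2 with probability p; indifference gives 6p − 4(1−p) = −2p + 15(1−p), so p = 19/27.
Similarly the minimizer's optimal q on 1 is 17/27, and the value is 6·(17/27) + (-2)·(10/27) = 82/27.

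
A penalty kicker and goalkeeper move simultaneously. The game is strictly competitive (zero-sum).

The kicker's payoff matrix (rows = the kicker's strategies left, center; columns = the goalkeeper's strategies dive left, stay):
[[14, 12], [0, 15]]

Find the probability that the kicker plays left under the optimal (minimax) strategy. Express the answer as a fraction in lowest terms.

Row minima are 12 and 0, so the kicker's maximin is 12; column maxima are 14 and 15, so the goalkeeper's minimax is 14. These differ, so the equilibrium is in mixed strategies.
Let the kicker play left with probability p. The goalkeeper is indifferent when 14p = 12p + 15(1−p), giving p = 15/17.

15/17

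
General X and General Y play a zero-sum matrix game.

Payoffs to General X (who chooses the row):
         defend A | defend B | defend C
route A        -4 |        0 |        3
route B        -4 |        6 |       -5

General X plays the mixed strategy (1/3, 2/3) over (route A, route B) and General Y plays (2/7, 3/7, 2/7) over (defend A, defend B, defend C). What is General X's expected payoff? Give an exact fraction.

-2/21

Against (2/7, 3/7, 2/7), each row's expected payoff is route A: -2/7; route B: 0.
Taking the (1/3, 2/3)-weighted average: (1/3)·(-2/7) + (2/3)·(0) = -2/21.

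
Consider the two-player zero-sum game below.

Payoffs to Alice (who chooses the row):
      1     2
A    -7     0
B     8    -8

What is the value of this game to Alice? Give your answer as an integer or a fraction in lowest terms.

-56/23

Row minima are -7 and -8, so Alice's maximin is -7; column maxima are 8 and 0, so Bob's minimax is 0. These differ, so the equilibrium is in mixed strategies.
Let Alice play A with probability p. Bob is indifferent when −7p + 8(1−p) = −8(1−p), giving p = 16/23.
Let Bob play 1 with probability q. Alice is indifferent when −7q = 8q − 8(1−q), giving q = 8/23.
The value is -7·(8/23) + (0)·(15/23) = -56/23.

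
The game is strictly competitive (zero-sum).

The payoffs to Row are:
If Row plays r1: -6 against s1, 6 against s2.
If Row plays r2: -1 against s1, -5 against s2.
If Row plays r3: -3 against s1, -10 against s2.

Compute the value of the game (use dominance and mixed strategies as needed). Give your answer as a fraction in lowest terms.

-9/4

Row r3 is strictly dominated by row r2, so Row never plays it.
The remaining 2×2 game on (r1, r2) × (s1, s2) has no saddle point. Let Row play r1 with probability p; indifference gives −6p − (1−p) = 6p − 5(1−p), so p = 1/4.
Similarly Column's optimal q on s1 is 11/16, and the value is -6·(11/16) + (6)·(5/16) = -9/4.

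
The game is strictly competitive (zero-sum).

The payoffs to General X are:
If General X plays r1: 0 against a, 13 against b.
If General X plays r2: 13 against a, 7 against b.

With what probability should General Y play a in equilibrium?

6/19

Row minima are 0 and 7, so General X's maximin is 7; column maxima are 13 and 13, so General Y's minimax is 13. These differ, so the equilibrium is in mixed strategies.
Let General Y play a with probability q. General X is indifferent when 13(1−q) = 13q + 7(1−q), giving q = 6/19.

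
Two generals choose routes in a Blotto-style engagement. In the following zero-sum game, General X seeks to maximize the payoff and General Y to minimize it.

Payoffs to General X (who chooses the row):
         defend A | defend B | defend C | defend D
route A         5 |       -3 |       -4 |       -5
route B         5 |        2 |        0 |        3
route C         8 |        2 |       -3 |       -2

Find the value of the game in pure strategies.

0

Row minima: -5, 0, -3 → General X's maximin is 0.
Column maxima: 8, 2, 0, 3 → General Y's minimax is 0.
They coincide at (route B, defend C), so the value is 0.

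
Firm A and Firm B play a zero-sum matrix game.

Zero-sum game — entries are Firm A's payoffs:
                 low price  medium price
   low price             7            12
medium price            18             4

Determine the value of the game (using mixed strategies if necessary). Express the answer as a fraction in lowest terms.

Row minima are 7 and 4, so Firm A's maximin is 7; column maxima are 18 and 12, so Firm B's minimax is 12. These differ, so the equilibrium is in mixed strategies.
Let Firm A play low price with probability p. Firm B is indifferent when 7p + 18(1−p) = 12p + 4(1−p), giving p = 14/19.
Let Firm B play low price with probability q. Firm A is indifferent when 7q + 12(1−q) = 18q + 4(1−q), giving q = 8/19.
The value is 7·(8/19) + (12)·(11/19) = 188/19.

188/19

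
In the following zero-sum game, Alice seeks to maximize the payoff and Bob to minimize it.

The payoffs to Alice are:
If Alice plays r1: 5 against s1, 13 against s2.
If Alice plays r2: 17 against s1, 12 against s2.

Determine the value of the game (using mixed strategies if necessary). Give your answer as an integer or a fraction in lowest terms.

161/13

Row minima are 5 and 12, so Alice's maximin is 12; column maxima are 17 and 13, so Bob's minimax is 13. These differ, so the equilibrium is in mixed strategies.
Let Alice play r1 with probability p. Bob is indifferent when 5p + 17(1−p) = 13p + 12(1−p), giving p = 5/13.
Let Bob play s1 with probability q. Alice is indifferent when 5q + 13(1−q) = 17q + 12(1−q), giving q = 1/13.
The value is 5·(1/13) + (13)·(12/13) = 161/13.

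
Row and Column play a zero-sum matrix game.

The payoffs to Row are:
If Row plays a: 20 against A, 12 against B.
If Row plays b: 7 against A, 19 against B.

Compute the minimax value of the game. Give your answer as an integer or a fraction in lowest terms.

Row minima are 12 and 7, so Row's maximin is 12; column maxima are 20 and 19, so Column's minimax is 19. These differ, so the equilibrium is in mixed strategies.
Let Row play a with probability p. Column is indifferent when 20p + 7(1−p) = 12p + 19(1−p), giving p = 3/5.
Let Column play A with probability q. Row is indifferent when 20q + 12(1−q) = 7q + 19(1−q), giving q = 7/20.
The value is 20·(7/20) + (12)·(13/20) = 74/5.

74/5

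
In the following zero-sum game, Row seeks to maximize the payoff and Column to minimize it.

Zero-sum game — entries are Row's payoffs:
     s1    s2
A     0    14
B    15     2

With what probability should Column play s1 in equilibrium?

Row minima are 0 and 2, so Row's maximin is 2; column maxima are 15 and 14, so Column's minimax is 14. These differ, so the equilibrium is in mixed strategies.
Let Column play s1 with probability q. Row is indifferent when 14(1−q) = 15q + 2(1−q), giving q = 4/9.

4/9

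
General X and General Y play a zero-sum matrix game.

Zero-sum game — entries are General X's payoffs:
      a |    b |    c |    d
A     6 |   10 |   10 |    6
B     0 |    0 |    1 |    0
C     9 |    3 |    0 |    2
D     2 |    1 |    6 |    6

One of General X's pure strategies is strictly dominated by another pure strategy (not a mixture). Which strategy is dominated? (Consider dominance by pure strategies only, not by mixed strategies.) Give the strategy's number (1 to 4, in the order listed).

Compare B with A: 6 > 0, 10 > 0, 10 > 1, 6 > 0.
So A strictly dominates B for General X; B is strictly dominated.

2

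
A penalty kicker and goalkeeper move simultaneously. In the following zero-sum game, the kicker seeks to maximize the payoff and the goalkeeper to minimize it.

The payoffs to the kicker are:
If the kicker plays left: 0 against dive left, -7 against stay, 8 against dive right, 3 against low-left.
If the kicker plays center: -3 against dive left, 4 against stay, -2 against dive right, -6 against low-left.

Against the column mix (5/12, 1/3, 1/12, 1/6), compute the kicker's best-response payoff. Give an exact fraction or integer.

-13/12

left: (0)·(5/12) + (-7)·(1/3) + (8)·(1/12) + (3)·(1/6) = -7/6.
center: (-3)·(5/12) + (4)·(1/3) + (-2)·(1/12) + (-6)·(1/6) = -13/12.
The best pure response is center with expected payoff -13/12.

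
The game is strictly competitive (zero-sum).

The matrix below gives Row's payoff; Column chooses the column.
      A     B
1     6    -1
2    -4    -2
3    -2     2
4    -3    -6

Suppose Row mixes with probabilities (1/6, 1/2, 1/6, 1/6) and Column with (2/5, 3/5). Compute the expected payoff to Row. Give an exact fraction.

-11/6

Against (2/5, 3/5), each row's expected payoff is 1: 9/5; 2: -14/5; 3: 2/5; 4: -24/5.
Taking the (1/6, 1/2, 1/6, 1/6)-weighted average: (1/6)·(9/5) + (1/2)·(-14/5) + (1/6)·(2/5) + (1/6)·(-24/5) = -11/6.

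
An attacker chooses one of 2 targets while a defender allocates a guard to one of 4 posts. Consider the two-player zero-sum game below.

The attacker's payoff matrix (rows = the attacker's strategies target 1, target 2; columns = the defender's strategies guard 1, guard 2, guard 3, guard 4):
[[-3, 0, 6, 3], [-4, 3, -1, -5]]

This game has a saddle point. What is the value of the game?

Row minima: -3, -5 → the attacker's maximin is -3.
Column maxima: -3, 3, 6, 3 → the defender's minimax is -3.
They coincide at (target 1, guard 1), so the value is -3.

-3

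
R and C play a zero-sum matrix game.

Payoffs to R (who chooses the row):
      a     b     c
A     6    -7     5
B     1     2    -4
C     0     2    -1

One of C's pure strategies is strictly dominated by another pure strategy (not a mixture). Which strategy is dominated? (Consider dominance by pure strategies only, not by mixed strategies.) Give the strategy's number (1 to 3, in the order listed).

C prefers columns that give R less. Compare a with c: 5 < 6, -4 < 1, -1 < 0.
So c strictly dominates a for C; a is strictly dominated.

1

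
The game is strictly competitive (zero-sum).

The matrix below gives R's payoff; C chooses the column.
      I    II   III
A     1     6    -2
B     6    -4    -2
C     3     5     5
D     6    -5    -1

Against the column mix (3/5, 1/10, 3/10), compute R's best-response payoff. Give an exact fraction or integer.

19/5

A: (1)·(3/5) + (6)·(1/10) + (-2)·(3/10) = 3/5.
B: (6)·(3/5) + (-4)·(1/10) + (-2)·(3/10) = 13/5.
C: (3)·(3/5) + (5)·(1/10) + (5)·(3/10) = 19/5.
D: (6)·(3/5) + (-5)·(1/10) + (-1)·(3/10) = 14/5.
The best pure response is C with expected payoff 19/5.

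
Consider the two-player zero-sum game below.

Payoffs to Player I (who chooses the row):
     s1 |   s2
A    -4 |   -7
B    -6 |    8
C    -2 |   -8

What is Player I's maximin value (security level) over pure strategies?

The worst-case payoff for each row is A: -7, B: -6, C: -8.
The best of these is -6.

-6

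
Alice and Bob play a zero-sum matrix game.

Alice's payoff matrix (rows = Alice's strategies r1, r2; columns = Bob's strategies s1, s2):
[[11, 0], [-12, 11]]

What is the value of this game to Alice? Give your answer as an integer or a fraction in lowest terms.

Row minima are 0 and -12, so Alice's maximin is 0; column maxima are 11 and 11, so Bob's minimax is 11. These differ, so the equilibrium is in mixed strategies.
Let Alice play r1 with probability p. Bob is indifferent when 11p − 12(1−p) = 11(1−p), giving p = 23/34.
Let Bob play s1 with probability q. Alice is indifferent when 11q = −12q + 11(1−q), giving q = 11/34.
The value is 11·(11/34) + (0)·(23/34) = 121/34.

121/34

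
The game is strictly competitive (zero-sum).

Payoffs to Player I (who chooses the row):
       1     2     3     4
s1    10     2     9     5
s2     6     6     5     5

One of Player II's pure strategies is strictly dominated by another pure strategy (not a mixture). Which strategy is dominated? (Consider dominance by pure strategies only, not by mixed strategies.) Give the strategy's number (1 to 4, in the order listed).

Player II prefers columns that give Player I less. Compare 1 with 3: 9 < 10, 5 < 6.
So 3 strictly dominates 1 for Player II; 1 is strictly dominated.

1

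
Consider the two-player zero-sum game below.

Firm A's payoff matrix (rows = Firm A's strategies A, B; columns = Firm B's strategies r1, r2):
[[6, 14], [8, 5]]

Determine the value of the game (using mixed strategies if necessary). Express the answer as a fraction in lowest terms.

Row minima are 6 and 5, so Firm A's maximin is 6; column maxima are 8 and 14, so Firm B's minimax is 8. These differ, so the equilibrium is in mixed strategies.
Let Firm A play A with probability p. Firm B is indifferent when 6p + 8(1−p) = 14p + 5(1−p), giving p = 3/11.
Let Firm B play r1 with probability q. Firm A is indifferent when 6q + 14(1−q) = 8q + 5(1−q), giving q = 9/11.
The value is 6·(9/11) + (14)·(2/11) = 82/11.

82/11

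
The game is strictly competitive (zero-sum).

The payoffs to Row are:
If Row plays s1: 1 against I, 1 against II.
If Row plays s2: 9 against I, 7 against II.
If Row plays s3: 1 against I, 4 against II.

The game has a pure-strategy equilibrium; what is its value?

7

Row minima: 1, 7, 1 → Row's maximin is 7.
Column maxima: 9, 7 → Column's minimax is 7.
They coincide at (s2, II), so the value is 7.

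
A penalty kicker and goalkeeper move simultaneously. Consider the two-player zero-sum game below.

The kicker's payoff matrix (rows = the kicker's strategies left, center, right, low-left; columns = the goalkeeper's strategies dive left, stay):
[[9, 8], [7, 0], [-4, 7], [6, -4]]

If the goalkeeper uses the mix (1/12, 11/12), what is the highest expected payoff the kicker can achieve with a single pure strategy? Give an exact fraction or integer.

97/12

left: (9)·(1/12) + (8)·(11/12) = 97/12.
center: (7)·(1/12) + (0)·(11/12) = 7/12.
right: (-4)·(1/12) + (7)·(11/12) = 73/12.
low-left: (6)·(1/12) + (-4)·(11/12) = -19/6.
The best pure response is left with expected payoff 97/12.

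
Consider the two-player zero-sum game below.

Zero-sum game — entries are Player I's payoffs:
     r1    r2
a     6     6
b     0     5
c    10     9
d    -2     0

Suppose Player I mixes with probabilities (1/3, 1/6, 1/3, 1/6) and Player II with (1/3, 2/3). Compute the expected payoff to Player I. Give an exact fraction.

Against (1/3, 2/3), each row's expected payoff is a: 6; b: 10/3; c: 28/3; d: -2/3.
Taking the (1/3, 1/6, 1/3, 1/6)-weighted average: (1/3)·(6) + (1/6)·(10/3) + (1/3)·(28/3) + (1/6)·(-2/3) = 50/9.

50/9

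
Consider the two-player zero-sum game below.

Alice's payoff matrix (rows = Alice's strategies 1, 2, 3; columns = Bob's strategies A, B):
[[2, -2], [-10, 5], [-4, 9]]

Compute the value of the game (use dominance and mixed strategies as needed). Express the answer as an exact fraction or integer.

Row 2 is strictly dominated by row 3, so Alice never plays it.
The remaining 2×2 game on (1, 3) × (A, B) has no saddle point. Let Alice play 1 with probability p; indifference gives 2p − 4(1−p) = −2p + 9(1−p), so p = 13/17.
Similarly Bob's optimal q on A is 11/17, and the value is 2·(11/17) + (-2)·(6/17) = 10/17.

10/17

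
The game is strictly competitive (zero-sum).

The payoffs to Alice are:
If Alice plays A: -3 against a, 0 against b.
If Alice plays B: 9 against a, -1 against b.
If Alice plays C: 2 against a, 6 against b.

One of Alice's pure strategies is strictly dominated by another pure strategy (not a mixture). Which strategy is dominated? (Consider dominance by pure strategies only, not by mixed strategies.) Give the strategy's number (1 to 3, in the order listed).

1

Compare A with C: 2 > -3, 6 > 0.
So C strictly dominates A for Alice; A is strictly dominated.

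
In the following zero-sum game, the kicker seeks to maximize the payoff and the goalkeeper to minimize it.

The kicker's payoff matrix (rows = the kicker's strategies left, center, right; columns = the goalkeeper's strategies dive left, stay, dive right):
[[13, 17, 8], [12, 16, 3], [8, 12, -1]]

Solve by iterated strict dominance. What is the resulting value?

Row center is strictly dominated by row left (13>12, 17>16, 8>3); eliminate center.
Row right is strictly dominated by row left (13>8, 17>12, 8>-1); eliminate right.
Column dive left is strictly dominated by dive right for the goalkeeper (8<13); eliminate dive left.
Column stay is strictly dominated by dive right for the goalkeeper (8<17); eliminate stay.
Only (left, dive right) remains, with payoff 8.

8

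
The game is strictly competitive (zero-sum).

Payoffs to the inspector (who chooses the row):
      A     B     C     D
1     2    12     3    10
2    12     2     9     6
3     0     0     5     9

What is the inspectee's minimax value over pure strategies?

9

The worst case (largest entry) in each column is A: 12, B: 12, C: 9, D: 10.
The best (smallest) of these is 9.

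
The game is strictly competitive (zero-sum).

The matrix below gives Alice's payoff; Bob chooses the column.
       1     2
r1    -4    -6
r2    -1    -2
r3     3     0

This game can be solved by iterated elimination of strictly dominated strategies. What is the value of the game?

0

Row r1 is strictly dominated by row r2 (-1>-4, -2>-6); eliminate r1.
Column 1 is strictly dominated by 2 for Bob (-2<-1, 0<3); eliminate 1.
Row r2 is strictly dominated by row r3 (0>-2); eliminate r2.
Only (r3, 2) remains, with payoff 0.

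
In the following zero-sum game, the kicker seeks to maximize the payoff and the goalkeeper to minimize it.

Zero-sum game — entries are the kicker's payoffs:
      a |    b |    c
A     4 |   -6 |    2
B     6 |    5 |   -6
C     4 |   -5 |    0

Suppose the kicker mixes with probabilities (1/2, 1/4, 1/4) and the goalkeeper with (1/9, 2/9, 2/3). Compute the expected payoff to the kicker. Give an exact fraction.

-1/2

Against (1/9, 2/9, 2/3), each row's expected payoff is A: 4/9; B: -20/9; C: -2/3.
Taking the (1/2, 1/4, 1/4)-weighted average: (1/2)·(4/9) + (1/4)·(-20/9) + (1/4)·(-2/3) = -1/2.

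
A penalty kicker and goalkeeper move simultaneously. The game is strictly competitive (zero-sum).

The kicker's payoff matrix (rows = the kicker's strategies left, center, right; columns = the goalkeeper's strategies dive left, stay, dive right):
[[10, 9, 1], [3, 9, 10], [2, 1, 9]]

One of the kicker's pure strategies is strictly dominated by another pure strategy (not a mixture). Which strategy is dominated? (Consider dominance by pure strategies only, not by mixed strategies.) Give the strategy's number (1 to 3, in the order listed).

3

Compare right with center: 3 > 2, 9 > 1, 10 > 9.
So center strictly dominates right for the kicker; right is strictly dominated.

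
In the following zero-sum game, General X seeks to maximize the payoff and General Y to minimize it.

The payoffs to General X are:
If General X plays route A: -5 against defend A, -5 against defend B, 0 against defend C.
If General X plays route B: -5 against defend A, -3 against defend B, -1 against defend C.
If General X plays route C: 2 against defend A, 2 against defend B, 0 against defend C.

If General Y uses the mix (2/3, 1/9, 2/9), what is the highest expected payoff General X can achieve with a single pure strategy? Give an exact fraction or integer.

route A: (-5)·(2/3) + (-5)·(1/9) + (0)·(2/9) = -35/9.
route B: (-5)·(2/3) + (-3)·(1/9) + (-1)·(2/9) = -35/9.
route C: (2)·(2/3) + (2)·(1/9) + (0)·(2/9) = 14/9.
The best pure response is route C with expected payoff 14/9.

14/9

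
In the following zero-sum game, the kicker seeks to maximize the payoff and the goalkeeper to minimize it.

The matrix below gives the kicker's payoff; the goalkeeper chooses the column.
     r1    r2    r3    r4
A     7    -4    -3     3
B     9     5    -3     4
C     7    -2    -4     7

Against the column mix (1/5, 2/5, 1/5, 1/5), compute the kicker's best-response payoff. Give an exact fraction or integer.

A: (7)·(1/5) + (-4)·(2/5) + (-3)·(1/5) + (3)·(1/5) = -1/5.
B: (9)·(1/5) + (5)·(2/5) + (-3)·(1/5) + (4)·(1/5) = 4.
C: (7)·(1/5) + (-2)·(2/5) + (-4)·(1/5) + (7)·(1/5) = 6/5.
The best pure response is B with expected payoff 4.

4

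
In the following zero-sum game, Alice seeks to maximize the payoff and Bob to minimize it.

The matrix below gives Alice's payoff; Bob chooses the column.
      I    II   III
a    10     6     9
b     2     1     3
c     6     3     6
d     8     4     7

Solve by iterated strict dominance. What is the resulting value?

6

Column I is strictly dominated by II for Bob (6<10, 1<2, 3<6, 4<8); eliminate I.
Row d is strictly dominated by row a (6>4, 9>7); eliminate d.
Row b is strictly dominated by row a (6>1, 9>3); eliminate b.
Column III is strictly dominated by II for Bob (6<9, 3<6); eliminate III.
Row c is strictly dominated by row a (6>3); eliminate c.
Only (a, II) remains, with payoff 6.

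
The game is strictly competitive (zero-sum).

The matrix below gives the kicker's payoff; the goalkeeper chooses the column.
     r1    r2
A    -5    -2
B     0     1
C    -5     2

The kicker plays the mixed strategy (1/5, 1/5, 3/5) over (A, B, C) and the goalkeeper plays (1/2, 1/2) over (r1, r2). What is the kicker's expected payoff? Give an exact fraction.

-3/2

Against (1/2, 1/2), each row's expected payoff is A: -7/2; B: 1/2; C: -3/2.
Taking the (1/5, 1/5, 3/5)-weighted average: (1/5)·(-7/2) + (1/5)·(1/2) + (3/5)·(-3/2) = -3/2.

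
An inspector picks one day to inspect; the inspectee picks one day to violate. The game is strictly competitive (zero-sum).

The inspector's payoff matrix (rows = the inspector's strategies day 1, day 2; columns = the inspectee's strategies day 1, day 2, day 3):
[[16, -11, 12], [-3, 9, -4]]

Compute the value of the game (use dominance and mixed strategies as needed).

Column day 1 is strictly dominated by day 3 for the inspectee (it gives the inspector more in every row).
The remaining 2×2 game on (day 1, day 2) × (day 2, day 3) has no saddle point. Let the inspector play day 1 with probability p; indifference gives −11p + 9(1−p) = 12p − 4(1−p), so p = 13/36.
Similarly the inspectee's optimal q on day 2 is 4/9, and the value is -11·(4/9) + (12)·(5/9) = 16/9.

16/9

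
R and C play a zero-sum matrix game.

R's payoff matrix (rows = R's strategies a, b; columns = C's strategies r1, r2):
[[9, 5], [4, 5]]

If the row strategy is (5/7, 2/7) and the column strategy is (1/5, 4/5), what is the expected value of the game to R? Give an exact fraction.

Against (1/5, 4/5), each row's expected payoff is a: 29/5; b: 24/5.
Taking the (5/7, 2/7)-weighted average: (5/7)·(29/5) + (2/7)·(24/5) = 193/35.

193/35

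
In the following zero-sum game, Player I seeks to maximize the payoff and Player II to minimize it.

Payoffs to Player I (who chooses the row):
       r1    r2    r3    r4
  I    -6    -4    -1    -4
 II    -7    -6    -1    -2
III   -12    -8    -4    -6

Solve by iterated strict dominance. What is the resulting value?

Row III is strictly dominated by row I (-6>-12, -4>-8, -1>-4, -4>-6); eliminate III.
Column r2 is strictly dominated by r1 for Player II (-6<-4, -7<-6); eliminate r2.
Column r4 is strictly dominated by r1 for Player II (-6<-4, -7<-2); eliminate r4.
Column r3 is strictly dominated by r1 for Player II (-6<-1, -7<-1); eliminate r3.
Row II is strictly dominated by row I (-6>-7); eliminate II.
Only (I, r1) remains, with payoff -6.

-6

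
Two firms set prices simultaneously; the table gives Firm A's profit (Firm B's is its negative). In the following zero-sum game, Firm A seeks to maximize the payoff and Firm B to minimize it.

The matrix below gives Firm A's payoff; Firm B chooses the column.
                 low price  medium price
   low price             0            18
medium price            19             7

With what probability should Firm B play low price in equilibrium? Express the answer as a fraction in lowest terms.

11/30

Row minima are 0 and 7, so Firm A's maximin is 7; column maxima are 19 and 18, so Firm B's minimax is 18. These differ, so the equilibrium is in mixed strategies.
Let Firm B play low price with probability q. Firm A is indifferent when 18(1−q) = 19q + 7(1−q), giving q = 11/30.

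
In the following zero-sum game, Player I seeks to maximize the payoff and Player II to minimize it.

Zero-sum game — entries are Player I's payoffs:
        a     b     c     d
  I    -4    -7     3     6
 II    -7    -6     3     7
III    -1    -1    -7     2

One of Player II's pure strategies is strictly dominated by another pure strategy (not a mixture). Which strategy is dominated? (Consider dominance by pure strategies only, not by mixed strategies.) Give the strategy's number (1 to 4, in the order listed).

Player II prefers columns that give Player I less. Compare d with a: -4 < 6, -7 < 7, -1 < 2.
So a strictly dominates d for Player II; d is strictly dominated.

4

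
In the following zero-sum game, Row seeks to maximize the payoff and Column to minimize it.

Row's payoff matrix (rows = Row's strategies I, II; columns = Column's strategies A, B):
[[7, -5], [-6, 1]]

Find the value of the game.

-23/19

Row minima are -5 and -6, so Row's maximin is -5; column maxima are 7 and 1, so Column's minimax is 1. These differ, so the equilibrium is in mixed strategies.
Let Row play I with probability p. Column is indifferent when 7p − 6(1−p) = −5p + (1−p), giving p = 7/19.
Let Column play A with probability q. Row is indifferent when 7q − 5(1−q) = −6q + (1−q), giving q = 6/19.
The value is 7·(6/19) + (-5)·(13/19) = -23/19.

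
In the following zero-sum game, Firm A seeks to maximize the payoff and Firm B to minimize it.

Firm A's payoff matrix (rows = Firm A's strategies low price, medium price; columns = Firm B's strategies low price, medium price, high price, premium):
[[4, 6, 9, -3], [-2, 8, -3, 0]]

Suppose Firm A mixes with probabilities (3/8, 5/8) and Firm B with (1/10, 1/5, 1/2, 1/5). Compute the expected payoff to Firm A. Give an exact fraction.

2

Against (1/10, 1/5, 1/2, 1/5), each row's expected payoff is low price: 11/2; medium price: -1/10.
Taking the (3/8, 5/8)-weighted average: (3/8)·(11/2) + (5/8)·(-1/10) = 2.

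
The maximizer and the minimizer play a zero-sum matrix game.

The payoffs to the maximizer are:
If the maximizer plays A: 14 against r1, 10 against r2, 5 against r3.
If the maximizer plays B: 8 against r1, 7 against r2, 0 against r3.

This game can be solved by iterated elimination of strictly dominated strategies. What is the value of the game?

5

Row B is strictly dominated by row A (14>8, 10>7, 5>0); eliminate B.
Column r2 is strictly dominated by r3 for the minimizer (5<10); eliminate r2.
Column r1 is strictly dominated by r3 for the minimizer (5<14); eliminate r1.
Only (A, r3) remains, with payoff 5.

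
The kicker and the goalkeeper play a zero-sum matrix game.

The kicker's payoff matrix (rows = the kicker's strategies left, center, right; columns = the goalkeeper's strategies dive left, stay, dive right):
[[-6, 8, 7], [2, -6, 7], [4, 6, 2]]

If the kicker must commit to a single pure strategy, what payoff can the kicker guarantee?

The worst-case payoff for each row is left: -6, center: -6, right: 2.
The best of these is 2.

2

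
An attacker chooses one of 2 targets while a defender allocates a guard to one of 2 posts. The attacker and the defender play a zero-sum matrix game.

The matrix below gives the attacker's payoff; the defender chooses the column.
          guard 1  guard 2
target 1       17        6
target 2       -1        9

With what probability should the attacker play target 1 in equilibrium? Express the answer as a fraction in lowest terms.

Row minima are 6 and -1, so the attacker's maximin is 6; column maxima are 17 and 9, so the defender's minimax is 9. These differ, so the equilibrium is in mixed strategies.
Let the attacker play target 1 with probability p. The defender is indifferent when 17p − (1−p) = 6p + 9(1−p), giving p = 10/21.

10/21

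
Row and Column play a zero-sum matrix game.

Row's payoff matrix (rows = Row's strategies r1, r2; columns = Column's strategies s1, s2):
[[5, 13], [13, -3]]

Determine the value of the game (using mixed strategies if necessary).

Row minima are 5 and -3, so Row's maximin is 5; column maxima are 13 and 13, so Column's minimax is 13. These differ, so the equilibrium is in mixed strategies.
Let Row play r1 with probability p. Column is indifferent when 5p + 13(1−p) = 13p − 3(1−p), giving p = 2/3.
Let Column play s1 with probability q. Row is indifferent when 5q + 13(1−q) = 13q − 3(1−q), giving q = 2/3.
The value is 5·(2/3) + (13)·(1/3) = 23/3.

23/3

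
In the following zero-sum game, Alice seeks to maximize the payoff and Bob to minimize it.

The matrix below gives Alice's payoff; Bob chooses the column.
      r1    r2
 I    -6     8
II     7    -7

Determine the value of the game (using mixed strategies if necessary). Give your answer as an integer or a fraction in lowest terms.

1/2

Row minima are -6 and -7, so Alice's maximin is -6; column maxima are 7 and 8, so Bob's minimax is 7. These differ, so the equilibrium is in mixed strategies.
Let Alice play I with probability p. Bob is indifferent when −6p + 7(1−p) = 8p − 7(1−p), giving p = 1/2.
Let Bob play r1 with probability q. Alice is indifferent when −6q + 8(1−q) = 7q − 7(1−q), giving q = 15/28.
The value is -6·(15/28) + (8)·(13/28) = 1/2.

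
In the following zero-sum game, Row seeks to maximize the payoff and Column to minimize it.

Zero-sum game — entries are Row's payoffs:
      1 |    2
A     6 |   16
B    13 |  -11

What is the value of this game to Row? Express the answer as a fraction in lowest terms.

Row minima are 6 and -11, so Row's maximin is 6; column maxima are 13 and 16, so Column's minimax is 13. These differ, so the equilibrium is in mixed strategies.
Let Row play A with probability p. Column is indifferent when 6p + 13(1−p) = 16p − 11(1−p), giving p = 12/17.
Let Column play 1 with probability q. Row is indifferent when 6q + 16(1−q) = 13q − 11(1−q), giving q = 27/34.
The value is 6·(27/34) + (16)·(7/34) = 137/17.

137/17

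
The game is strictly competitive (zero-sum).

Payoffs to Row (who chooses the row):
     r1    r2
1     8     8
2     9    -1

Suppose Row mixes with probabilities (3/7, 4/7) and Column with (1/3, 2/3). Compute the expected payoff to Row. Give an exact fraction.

Against (1/3, 2/3), each row's expected payoff is 1: 8; 2: 7/3.
Taking the (3/7, 4/7)-weighted average: (3/7)·(8) + (4/7)·(7/3) = 100/21.

100/21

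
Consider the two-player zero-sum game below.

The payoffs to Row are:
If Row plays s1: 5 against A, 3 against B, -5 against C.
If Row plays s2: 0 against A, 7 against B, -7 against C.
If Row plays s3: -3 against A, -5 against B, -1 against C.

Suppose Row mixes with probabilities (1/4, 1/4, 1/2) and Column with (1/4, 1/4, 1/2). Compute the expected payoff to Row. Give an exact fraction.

Against (1/4, 1/4, 1/2), each row's expected payoff is s1: -1/2; s2: -7/4; s3: -5/2.
Taking the (1/4, 1/4, 1/2)-weighted average: (1/4)·(-1/2) + (1/4)·(-7/4) + (1/2)·(-5/2) = -29/16.

-29/16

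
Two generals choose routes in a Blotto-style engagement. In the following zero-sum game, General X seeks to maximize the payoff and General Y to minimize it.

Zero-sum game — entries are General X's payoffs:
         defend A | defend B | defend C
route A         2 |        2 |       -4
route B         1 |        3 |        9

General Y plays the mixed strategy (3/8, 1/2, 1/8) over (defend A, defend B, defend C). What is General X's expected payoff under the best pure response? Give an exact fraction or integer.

3

route A: (2)·(3/8) + (2)·(1/2) + (-4)·(1/8) = 5/4.
route B: (1)·(3/8) + (3)·(1/2) + (9)·(1/8) = 3.
The best pure response is route B with expected payoff 3.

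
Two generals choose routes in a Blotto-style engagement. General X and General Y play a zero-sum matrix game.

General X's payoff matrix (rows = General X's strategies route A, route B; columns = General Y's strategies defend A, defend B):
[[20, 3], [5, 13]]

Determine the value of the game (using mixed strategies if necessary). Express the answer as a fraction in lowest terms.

49/5

Row minima are 3 and 5, so General X's maximin is 5; column maxima are 20 and 13, so General Y's minimax is 13. These differ, so the equilibrium is in mixed strategies.
Let General X play route A with probability p. General Y is indifferent when 20p + 5(1−p) = 3p + 13(1−p), giving p = 8/25.
Let General Y play defend A with probability q. General X is indifferent when 20q + 3(1−q) = 5q + 13(1−q), giving q = 2/5.
The value is 20·(2/5) + (3)·(3/5) = 49/5.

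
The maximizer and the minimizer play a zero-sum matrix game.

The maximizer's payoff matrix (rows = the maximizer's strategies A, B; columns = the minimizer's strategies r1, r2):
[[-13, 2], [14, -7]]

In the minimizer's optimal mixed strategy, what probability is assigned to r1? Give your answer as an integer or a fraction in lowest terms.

1/4

Row minima are -13 and -7, so the maximizer's maximin is -7; column maxima are 14 and 2, so the minimizer's minimax is 2. These differ, so the equilibrium is in mixed strategies.
Let the minimizer play r1 with probability q. The maximizer is indifferent when −13q + 2(1−q) = 14q − 7(1−q), giving q = 1/4.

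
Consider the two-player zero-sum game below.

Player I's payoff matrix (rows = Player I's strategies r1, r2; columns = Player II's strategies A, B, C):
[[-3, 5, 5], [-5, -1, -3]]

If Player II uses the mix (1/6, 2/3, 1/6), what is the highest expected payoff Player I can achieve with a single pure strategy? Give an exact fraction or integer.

11/3

r1: (-3)·(1/6) + (5)·(2/3) + (5)·(1/6) = 11/3.
r2: (-5)·(1/6) + (-1)·(2/3) + (-3)·(1/6) = -2.
The best pure response is r1 with expected payoff 11/3.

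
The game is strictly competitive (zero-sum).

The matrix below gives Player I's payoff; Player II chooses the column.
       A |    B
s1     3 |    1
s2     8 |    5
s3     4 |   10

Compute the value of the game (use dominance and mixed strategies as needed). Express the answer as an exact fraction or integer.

20/3

Row s1 is strictly dominated by row s2, so Player I never plays it.
The remaining 2×2 game on (s2, s3) × (A, B) has no saddle point. Let Player I play s2 with probability p; indifference gives 8p + 4(1−p) = 5p + 10(1−p), so p = 2/3.
Similarly Player II's optimal q on A is 5/9, and the value is 8·(5/9) + (5)·(4/9) = 20/3.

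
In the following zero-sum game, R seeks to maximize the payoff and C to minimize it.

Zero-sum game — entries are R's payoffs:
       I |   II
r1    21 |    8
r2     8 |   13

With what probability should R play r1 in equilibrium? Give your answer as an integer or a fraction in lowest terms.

Row minima are 8 and 8, so R's maximin is 8; column maxima are 21 and 13, so C's minimax is 13. These differ, so the equilibrium is in mixed strategies.
Let R play r1 with probability p. C is indifferent when 21p + 8(1−p) = 8p + 13(1−p), giving p = 5/18.

5/18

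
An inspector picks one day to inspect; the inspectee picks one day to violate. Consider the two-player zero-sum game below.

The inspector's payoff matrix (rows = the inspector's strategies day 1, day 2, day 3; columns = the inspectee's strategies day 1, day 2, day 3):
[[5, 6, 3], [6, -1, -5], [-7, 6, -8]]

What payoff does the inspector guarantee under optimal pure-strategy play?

3

Row minima: 3, -5, -8 → the inspector's maximin is 3.
Column maxima: 6, 6, 3 → the inspectee's minimax is 3.
They coincide at (day 1, day 3), so the value is 3.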